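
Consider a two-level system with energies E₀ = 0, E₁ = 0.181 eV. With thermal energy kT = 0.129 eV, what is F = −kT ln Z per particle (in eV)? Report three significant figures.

-0.0284 eV

Eᵢ/kT = 0, 1.4031.
Z = Σ e^(−Eᵢ/kT) = e^(−0) + e^(−1.4031) = 1.0000 + 0.24583 = 1.2458.
F = −kT ln Z = −0.129 × ln(1.2458) = −0.129 × 0.21978 = -0.0284 eV.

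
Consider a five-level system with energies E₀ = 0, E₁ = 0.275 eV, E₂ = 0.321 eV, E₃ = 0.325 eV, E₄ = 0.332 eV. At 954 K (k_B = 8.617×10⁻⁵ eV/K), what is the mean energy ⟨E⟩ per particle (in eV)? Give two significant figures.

0.026 eV

k_BT = 8.617×10⁻⁵ × 954 K = 0.08221 eV.
Eᵢ/kT = 0, 3.345, 3.905, 3.953, 4.038.
Z = Σ e^(−Eᵢ/kT) = e^(−0) + e^(−3.345) + e^(−3.905) + e^(−3.953) + e^(−4.038) = 1.000 + 0.03526 + 0.02014 + 0.01920 + 0.01763 = 1.092.
⟨E⟩ = Σ Eᵢ e^(−Eᵢ/kT) / Z = (0·1.000 + 0.275·0.03526 + 0.321·0.02014 + 0.325·0.01920 + 0.332·0.01763) / 1.092 = 0.026 eV.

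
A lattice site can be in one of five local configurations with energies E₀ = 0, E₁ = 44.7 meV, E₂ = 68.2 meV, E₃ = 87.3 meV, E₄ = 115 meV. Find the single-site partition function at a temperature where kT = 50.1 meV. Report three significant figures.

Z = 1.94

Eᵢ/kT = 0, 0.89222, 1.3613, 1.7425, 2.2954.
Z = Σ e^(−Eᵢ/kT) = e^(−0) + e^(−0.89222) + e^(−1.3613) + e^(−1.7425) + e^(−2.2954) = 1.0000 + 0.40975 + 0.25633 + 0.17508 + 0.10072 = 1.9419.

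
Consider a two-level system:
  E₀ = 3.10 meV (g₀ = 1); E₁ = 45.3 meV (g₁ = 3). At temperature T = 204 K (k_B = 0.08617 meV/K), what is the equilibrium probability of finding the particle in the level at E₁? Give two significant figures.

k_BT = 0.08617 × 204 K = 17.58 meV.
Eᵢ/kT = 0.1763, 2.577.
Z = Σ gᵢe^(−Eᵢ/kT) = 1·e^(−0.1763) + 3·e^(−2.577) = 0.8384 + 0.2280 = 1.066.
P₁ = g₁ e^(−E₁/kT) / Z = 0.2280/1.066 = 0.21.

0.21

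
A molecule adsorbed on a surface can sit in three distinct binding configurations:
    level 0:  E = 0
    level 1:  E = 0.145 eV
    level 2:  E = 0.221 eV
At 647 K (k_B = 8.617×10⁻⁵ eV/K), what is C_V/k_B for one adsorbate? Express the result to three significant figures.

0.672

k_BT = 8.617×10⁻⁵ × 647 K = 0.055752 eV.
Eᵢ/kT = 0, 2.6008, 3.9640.
Z = Σ e^(−Eᵢ/kT) = e^(−0) + e^(−2.6008) + e^(−3.9640) = 1.0000 + 0.074214 + 0.018987 = 1.0932.
⟨E⟩ = 0.013682 eV, ⟨E²⟩ = 0.0022756 eV².
C_V/k_B = (⟨E²⟩ − ⟨E⟩²)/(kT)² = (0.0022756 − 0.00018720)/0.0031083 = 0.672.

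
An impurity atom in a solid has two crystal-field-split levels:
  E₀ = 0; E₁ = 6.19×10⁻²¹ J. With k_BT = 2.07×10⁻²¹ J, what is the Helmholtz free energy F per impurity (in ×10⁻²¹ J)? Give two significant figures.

-0.10 ×10⁻²¹ J

Eᵢ/kT = 0, 2.990.
Z = Σ e^(−Eᵢ/kT) = e^(−0) + e^(−2.990) = 1.000 + 0.05029 = 1.050.
F = −kT ln Z = −2.07 × ln(1.050) = −2.07 × 0.04879 = -0.10 ×10⁻²¹ J.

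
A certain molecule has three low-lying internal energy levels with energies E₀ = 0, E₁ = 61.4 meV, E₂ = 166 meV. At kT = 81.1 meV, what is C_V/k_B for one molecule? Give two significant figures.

Eᵢ/kT = 0, 0.7571, 2.047.
Z = Σ e^(−Eᵢ/kT) = e^(−0) + e^(−0.7571) + e^(−2.047) = 1.000 + 0.4690 + 0.1291 = 1.598.
⟨E⟩ = 31.43 meV, ⟨E²⟩ = 3333 meV².
C_V/k_B = (⟨E²⟩ − ⟨E⟩²)/(kT)² = (3333 − 987.8)/6577 = 0.36.

0.36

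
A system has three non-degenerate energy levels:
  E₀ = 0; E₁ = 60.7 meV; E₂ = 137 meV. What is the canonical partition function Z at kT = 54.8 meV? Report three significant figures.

Z = 1.41

Eᵢ/kT = 0, 1.1077, 2.5000.
Z = Σ e^(−Eᵢ/kT) = e^(−0) + e^(−1.1077) + e^(−2.5000) = 1.0000 + 0.33032 + 0.082085 = 1.4124.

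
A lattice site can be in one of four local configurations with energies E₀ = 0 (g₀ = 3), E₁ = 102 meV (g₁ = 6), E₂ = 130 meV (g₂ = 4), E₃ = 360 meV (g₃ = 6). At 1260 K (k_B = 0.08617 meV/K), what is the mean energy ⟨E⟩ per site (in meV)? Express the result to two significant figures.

70 meV

k_BT = 0.08617 × 1260 K = 108.6 meV.
Eᵢ/kT = 0, 0.9392, 1.197, 3.315.
Z = Σ gᵢe^(−Eᵢ/kT) = 3·e^(−0) + 6·e^(−0.9392) + 4·e^(−1.197) + 6·e^(−3.315) = 3.000 + 2.346 + 1.208 + 0.2180 = 6.772.
⟨E⟩ = Σ Eᵢ gᵢe^(−Eᵢ/kT) / Z = (0·3.000 + 102·2.346 + 130·1.208 + 360·0.2180) / 6.772 = 70 meV.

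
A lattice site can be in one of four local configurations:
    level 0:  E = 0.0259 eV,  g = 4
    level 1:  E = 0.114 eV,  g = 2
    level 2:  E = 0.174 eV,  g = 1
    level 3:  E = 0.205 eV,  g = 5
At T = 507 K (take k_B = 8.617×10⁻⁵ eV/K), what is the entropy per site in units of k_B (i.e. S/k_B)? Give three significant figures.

1.70

k_BT = 8.617×10⁻⁵ × 507 K = 0.043688 eV.
Eᵢ/kT = 0.59284, 2.6094, 3.9828, 4.6924.
Z = Σ gᵢe^(−Eᵢ/kT) = 4·e^(−0.59284) + 2·e^(−2.6094) + 1·e^(−3.9828) + 5·e^(−4.6924) = 2.2110 + 0.14716 + 0.018633 + 0.045823 = 2.4226.
⟨E⟩ = Σ EᵢPᵢ = 0.035779 eV.
S/k_B = ln Z + ⟨E⟩/kT = ln(2.4226) + 0.035779/0.043688 = 0.88484 + 0.81897 = 1.70.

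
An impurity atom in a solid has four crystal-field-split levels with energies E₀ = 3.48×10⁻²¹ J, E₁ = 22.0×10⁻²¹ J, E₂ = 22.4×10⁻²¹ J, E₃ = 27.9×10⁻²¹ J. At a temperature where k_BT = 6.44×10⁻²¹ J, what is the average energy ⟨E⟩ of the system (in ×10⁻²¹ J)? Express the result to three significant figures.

5.77 ×10⁻²¹ J

Eᵢ/kT = 0.54037, 3.4161, 3.4783, 4.3323.
Z = Σ e^(−Eᵢ/kT) = e^(−0.54037) + e^(−3.4161) + e^(−3.4783) + e^(−4.3323) = 0.58253 + 0.032840 + 0.030860 + 0.013137 = 0.65937.
⟨E⟩ = Σ Eᵢ e^(−Eᵢ/kT) / Z = (3.48·0.58253 + 22.0·0.032840 + 22.4·0.030860 + 27.9·0.013137) / 0.65937 = 5.77 ×10⁻²¹ J.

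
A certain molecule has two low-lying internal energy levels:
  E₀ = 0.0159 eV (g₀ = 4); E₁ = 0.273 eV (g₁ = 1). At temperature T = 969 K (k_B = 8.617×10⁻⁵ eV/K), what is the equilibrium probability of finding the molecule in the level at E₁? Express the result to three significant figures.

k_BT = 8.617×10⁻⁵ × 969 K = 0.083499 eV.
Eᵢ/kT = 0.19042, 3.2695.
Z = Σ gᵢe^(−Eᵢ/kT) = 4·e^(−0.19042) + 1·e^(−3.2695) = 3.3064 + 0.038025 = 3.3444.
P₁ = g₁ e^(−E₁/kT) / Z = 0.038025/3.3444 = 0.0114.

0.0114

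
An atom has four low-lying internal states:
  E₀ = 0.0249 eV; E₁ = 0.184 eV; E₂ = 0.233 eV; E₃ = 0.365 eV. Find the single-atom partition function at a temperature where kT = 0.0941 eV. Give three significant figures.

Z = 1.01

Eᵢ/kT = 0.26461, 1.9554, 2.4761, 3.8789.
Z = Σ e^(−Eᵢ/kT) = e^(−0.26461) + e^(−1.9554) + e^(−2.4761) + e^(−3.8789) = 0.76751 + 0.14151 + 0.084070 + 0.020674 = 1.0138.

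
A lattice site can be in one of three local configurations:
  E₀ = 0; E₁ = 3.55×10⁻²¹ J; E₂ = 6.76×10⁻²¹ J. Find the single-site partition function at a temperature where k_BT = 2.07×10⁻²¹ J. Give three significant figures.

Eᵢ/kT = 0, 1.7150, 3.2657.
Z = Σ e^(−Eᵢ/kT) = e^(−0) + e^(−1.7150) + e^(−3.2657) = 1.0000 + 0.17996 + 0.038170 = 1.2181.

Z = 1.22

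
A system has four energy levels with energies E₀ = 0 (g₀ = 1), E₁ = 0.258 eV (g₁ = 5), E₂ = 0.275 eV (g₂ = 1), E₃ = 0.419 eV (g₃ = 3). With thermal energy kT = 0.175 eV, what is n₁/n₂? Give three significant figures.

n₁/n₂ = (g₁/g₂) exp[−(E₁−E₂)/kT] = (5/1) × exp(−(-0.017 eV)/(0.175 eV)) = (5/1) × exp(0.097143) = 5.51.

5.51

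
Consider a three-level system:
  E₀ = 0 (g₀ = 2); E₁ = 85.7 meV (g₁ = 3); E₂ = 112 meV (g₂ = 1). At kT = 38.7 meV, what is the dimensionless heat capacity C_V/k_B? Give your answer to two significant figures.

0.73

Eᵢ/kT = 0, 2.214, 2.894.
Z = Σ gᵢe^(−Eᵢ/kT) = 2·e^(−0) + 3·e^(−2.214) + 1·e^(−2.894) = 2.000 + 0.3278 + 0.05535 = 2.383.
⟨E⟩ = 14.39 meV, ⟨E²⟩ = 1302 meV².
C_V/k_B = (⟨E²⟩ − ⟨E⟩²)/(kT)² = (1302 − 207.1)/1498 = 0.73.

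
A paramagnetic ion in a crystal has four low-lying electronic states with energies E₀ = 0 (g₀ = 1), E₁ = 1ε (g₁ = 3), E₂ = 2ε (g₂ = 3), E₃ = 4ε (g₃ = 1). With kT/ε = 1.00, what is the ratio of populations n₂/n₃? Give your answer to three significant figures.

22.2

n₂/n₃ = (g₂/g₃) exp[−(E₂−E₃)/kT] = (3/1) × exp(−(-2ε)/(1.00ε)) = (3/1) × exp(2.0000) = 22.2.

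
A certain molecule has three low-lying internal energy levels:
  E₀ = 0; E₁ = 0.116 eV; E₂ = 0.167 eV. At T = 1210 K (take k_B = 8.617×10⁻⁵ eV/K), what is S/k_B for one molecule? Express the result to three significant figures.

0.875

k_BT = 8.617×10⁻⁵ × 1210 K = 0.10427 eV.
Eᵢ/kT = 0, 1.1125, 1.6016.
Z = Σ e^(−Eᵢ/kT) = e^(−0) + e^(−1.1125) + e^(−1.6016) = 1.0000 + 0.32874 + 0.20157 = 1.5303.
⟨E⟩ = Σ EᵢPᵢ = 0.046916 eV.
S/k_B = ln Z + ⟨E⟩/kT = ln(1.5303) + 0.046916/0.10427 = 0.42546 + 0.44995 = 0.875.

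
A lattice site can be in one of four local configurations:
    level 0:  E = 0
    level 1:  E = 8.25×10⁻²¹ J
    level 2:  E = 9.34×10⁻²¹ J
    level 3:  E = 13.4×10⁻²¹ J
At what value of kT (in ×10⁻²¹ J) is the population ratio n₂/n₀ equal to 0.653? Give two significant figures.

n₂/n₀ = exp[−(E₂−E₀)/kT] = 0.653.
⇒ (E₂−E₀)/kT = ln(1/0.653) = ln(1.531) = 0.4259.
kT = 9.34 ×10⁻²¹ J / 0.4259 = 22 ×10⁻²¹ J.

22 ×10⁻²¹ J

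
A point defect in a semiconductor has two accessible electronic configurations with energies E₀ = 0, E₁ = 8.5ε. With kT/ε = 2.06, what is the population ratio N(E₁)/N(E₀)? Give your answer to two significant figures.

0.016

n₁/n₀ = exp[−(E₁−E₀)/kT] = exp(−(8.5ε)/(2.06ε)) = exp(-4.126) = 0.016.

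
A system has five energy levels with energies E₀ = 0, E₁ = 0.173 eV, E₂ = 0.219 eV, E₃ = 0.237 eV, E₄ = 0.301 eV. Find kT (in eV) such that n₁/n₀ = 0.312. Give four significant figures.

0.1485 eV

n₁/n₀ = exp[−(E₁−E₀)/kT] = 0.312.
⇒ (E₁−E₀)/kT = ln(1/0.312) = ln(3.20513) = 1.16475.
kT = 0.173 eV / 1.16475 = 0.1485 eV.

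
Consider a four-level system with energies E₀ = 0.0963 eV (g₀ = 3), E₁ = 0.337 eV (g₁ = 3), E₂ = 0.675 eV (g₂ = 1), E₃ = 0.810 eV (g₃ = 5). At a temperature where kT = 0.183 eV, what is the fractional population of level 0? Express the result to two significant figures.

Eᵢ/kT = 0.5262, 1.842, 3.689, 4.426.
Z = Σ gᵢe^(−Eᵢ/kT) = 3·e^(−0.5262) + 3·e^(−1.842) + 1·e^(−3.689) + 5·e^(−4.426) = 1.773 + 0.4755 + 0.02500 + 0.05981 = 2.333.
P₀ = g₀ e^(−E₀/kT) / Z = 1.773/2.333 = 0.76.

0.76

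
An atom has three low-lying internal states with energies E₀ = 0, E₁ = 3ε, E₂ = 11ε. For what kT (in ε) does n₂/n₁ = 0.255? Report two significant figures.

n₂/n₁ = exp[−(E₂−E₁)/kT] = 0.255.
⇒ (E₂−E₁)/kT = ln(1/0.255) = ln(3.922) = 1.367.
kT = 8ε / 1.367 = 5.9 ε.

5.9 ε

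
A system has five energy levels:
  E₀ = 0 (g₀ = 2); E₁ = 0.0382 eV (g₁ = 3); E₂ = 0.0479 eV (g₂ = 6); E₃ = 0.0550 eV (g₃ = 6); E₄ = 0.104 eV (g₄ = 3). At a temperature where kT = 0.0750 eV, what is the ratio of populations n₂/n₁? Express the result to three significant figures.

n₂/n₁ = (g₂/g₁) exp[−(E₂−E₁)/kT] = (6/3) × exp(−(0.0097 eV)/(0.0750 eV)) = (6/3) × exp(-0.12933) = 1.76.

1.76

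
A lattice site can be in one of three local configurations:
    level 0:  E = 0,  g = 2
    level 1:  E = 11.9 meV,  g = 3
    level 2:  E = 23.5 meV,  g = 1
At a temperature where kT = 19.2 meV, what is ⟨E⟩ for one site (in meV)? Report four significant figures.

Eᵢ/kT = 0, 0.619792, 1.22396.
Z = Σ gᵢe^(−Eᵢ/kT) = 2·e^(−0) + 3·e^(−0.619792) + 1·e^(−1.22396) = 2.00000 + 1.61417 + 0.294063 = 3.90823.
⟨E⟩ = Σ Eᵢ gᵢe^(−Eᵢ/kT) / Z = (0·2.00000 + 11.9·1.61417 + 23.5·0.294063) / 3.90823 = 6.683 meV.

6.683 meV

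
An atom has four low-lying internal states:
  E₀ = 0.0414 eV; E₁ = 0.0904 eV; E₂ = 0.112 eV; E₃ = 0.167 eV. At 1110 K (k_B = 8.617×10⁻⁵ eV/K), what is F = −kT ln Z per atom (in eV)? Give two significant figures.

k_BT = 8.617×10⁻⁵ × 1110 K = 0.09565 eV.
Eᵢ/kT = 0.4328, 0.9451, 1.171, 1.746.
Z = Σ e^(−Eᵢ/kT) = e^(−0.4328) + e^(−0.9451) + e^(−1.171) + e^(−1.746) = 0.6487 + 0.3886 + 0.3101 + 0.1745 = 1.522.
F = −kT ln Z = −0.09565 × ln(1.522) = −0.09565 × 0.4200 = -0.040 eV.

-0.040 eV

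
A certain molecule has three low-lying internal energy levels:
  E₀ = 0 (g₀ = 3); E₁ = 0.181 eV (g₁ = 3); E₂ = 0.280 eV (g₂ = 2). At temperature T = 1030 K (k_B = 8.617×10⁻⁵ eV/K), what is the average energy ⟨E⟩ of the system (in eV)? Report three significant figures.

0.0272 eV

k_BT = 8.617×10⁻⁵ × 1030 K = 0.088755 eV.
Eᵢ/kT = 0, 2.0393, 3.1548.
Z = Σ gᵢe^(−Eᵢ/kT) = 3·e^(−0) + 3·e^(−2.0393) + 2·e^(−3.1548) = 3.0000 + 0.39036 + 0.085294 = 3.4757.
⟨E⟩ = Σ Eᵢ gᵢe^(−Eᵢ/kT) / Z = (0·3.0000 + 0.181·0.39036 + 0.280·0.085294) / 3.4757 = 0.0272 eV.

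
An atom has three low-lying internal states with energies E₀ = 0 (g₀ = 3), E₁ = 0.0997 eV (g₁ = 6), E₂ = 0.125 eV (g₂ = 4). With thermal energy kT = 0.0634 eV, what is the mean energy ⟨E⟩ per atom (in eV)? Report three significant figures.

0.0403 eV

Eᵢ/kT = 0, 1.5726, 1.9716.
Z = Σ gᵢe^(−Eᵢ/kT) = 3·e^(−0) + 6·e^(−1.5726) + 4·e^(−1.9716) = 3.0000 + 1.2450 + 0.55694 = 4.8019.
⟨E⟩ = Σ Eᵢ gᵢe^(−Eᵢ/kT) / Z = (0·3.0000 + 0.0997·1.2450 + 0.125·0.55694) / 4.8019 = 0.0403 eV.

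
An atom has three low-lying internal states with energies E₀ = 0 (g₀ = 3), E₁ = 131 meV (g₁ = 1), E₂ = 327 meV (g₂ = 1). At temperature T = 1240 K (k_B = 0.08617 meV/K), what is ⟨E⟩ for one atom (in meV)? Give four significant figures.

16.10 meV

k_BT = 0.08617 × 1240 K = 106.851 meV.
Eᵢ/kT = 0, 1.22601, 3.06034.
Z = Σ gᵢe^(−Eᵢ/kT) = 3·e^(−0) + 1·e^(−1.22601) + 1·e^(−3.06034) = 3.00000 + 0.293461 + 0.0468718 = 3.34033.
⟨E⟩ = Σ Eᵢ gᵢe^(−Eᵢ/kT) / Z = (0·3.00000 + 131·0.293461 + 327·0.0468718) / 3.34033 = 16.10 meV.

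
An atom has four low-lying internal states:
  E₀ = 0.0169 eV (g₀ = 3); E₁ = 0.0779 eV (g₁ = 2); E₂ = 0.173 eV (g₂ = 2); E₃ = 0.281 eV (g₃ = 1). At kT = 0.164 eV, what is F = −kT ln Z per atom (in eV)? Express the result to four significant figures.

Eᵢ/kT = 0.103049, 0.475000, 1.05488, 1.71341.
Z = Σ gᵢe^(−Eᵢ/kT) = 3·e^(−0.103049) + 2·e^(−0.475000) + 2·e^(−1.05488) + 1·e^(−1.71341) = 2.70625 + 1.24377 + 0.696468 + 0.180250 = 4.82674.
F = −kT ln Z = −0.164 × ln(4.82674) = −0.164 × 1.57417 = -0.2582 eV.

-0.2582 eV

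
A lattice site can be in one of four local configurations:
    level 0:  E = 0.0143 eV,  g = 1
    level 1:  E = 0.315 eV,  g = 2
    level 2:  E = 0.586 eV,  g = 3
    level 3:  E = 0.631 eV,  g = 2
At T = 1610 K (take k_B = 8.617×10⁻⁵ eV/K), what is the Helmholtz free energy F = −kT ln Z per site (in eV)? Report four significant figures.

k_BT = 8.617×10⁻⁵ × 1610 K = 0.138734 eV.
Eᵢ/kT = 0.103075, 2.27053, 4.22391, 4.54827.
Z = Σ gᵢe^(−Eᵢ/kT) = 1·e^(−0.103075) + 2·e^(−2.27053) + 3·e^(−4.22391) + 2·e^(−4.54827) = 0.902059 + 0.206515 + 0.0439239 + 0.0211710 = 1.17367.
F = −kT ln Z = −0.138734 × ln(1.17367) = −0.138734 × 0.160136 = -0.02222 eV.

-0.02222 eV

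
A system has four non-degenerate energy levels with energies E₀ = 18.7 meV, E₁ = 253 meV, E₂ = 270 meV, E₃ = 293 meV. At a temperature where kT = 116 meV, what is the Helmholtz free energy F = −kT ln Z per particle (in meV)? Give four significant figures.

Eᵢ/kT = 0.161207, 2.18103, 2.32759, 2.52586.
Z = Σ e^(−Eᵢ/kT) = e^(−0.161207) + e^(−2.18103) + e^(−2.32759) + e^(−2.52586) = 0.851116 + 0.112925 + 0.0975305 + 0.0799895 = 1.14156.
F = −kT ln Z = −116 × ln(1.14156) = −116 × 0.132396 = -15.36 meV.

-15.36 meV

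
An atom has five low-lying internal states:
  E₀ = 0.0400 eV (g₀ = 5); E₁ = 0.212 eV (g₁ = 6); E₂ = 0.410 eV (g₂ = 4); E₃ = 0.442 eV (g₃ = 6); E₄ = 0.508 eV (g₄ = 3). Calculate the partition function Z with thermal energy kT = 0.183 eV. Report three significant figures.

Eᵢ/kT = 0.21858, 1.1585, 2.2404, 2.4153, 2.7760.
Z = Σ gᵢe^(−Eᵢ/kT) = 5·e^(−0.21858) + 6·e^(−1.1585) + 4·e^(−2.2404) + 6·e^(−2.4153) + 3·e^(−2.7760) = 4.0183 + 1.8837 + 0.42566 + 0.53604 + 0.18686 = 7.0506.

Z = 7.05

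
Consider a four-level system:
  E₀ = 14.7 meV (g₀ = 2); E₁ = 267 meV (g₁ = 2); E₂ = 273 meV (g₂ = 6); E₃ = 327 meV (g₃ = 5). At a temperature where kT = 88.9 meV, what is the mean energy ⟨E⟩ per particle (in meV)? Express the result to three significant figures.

Eᵢ/kT = 0.16535, 3.0034, 3.0709, 3.6783.
Z = Σ gᵢe^(−Eᵢ/kT) = 2·e^(−0.16535) + 2·e^(−3.0034) + 6·e^(−3.0709) + 5·e^(−3.6783) = 1.6952 + 0.099236 + 0.27828 + 0.12633 = 2.1990.
⟨E⟩ = Σ Eᵢ gᵢe^(−Eᵢ/kT) / Z = (14.7·1.6952 + 267·0.099236 + 273·0.27828 + 327·0.12633) / 2.1990 = 76.7 meV.

76.7 meV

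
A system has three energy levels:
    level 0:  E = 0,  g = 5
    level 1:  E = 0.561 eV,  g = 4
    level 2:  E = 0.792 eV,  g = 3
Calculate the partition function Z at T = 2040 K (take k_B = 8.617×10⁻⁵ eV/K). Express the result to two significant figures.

k_BT = 8.617×10⁻⁵ × 2040 K = 0.1758 eV.
Eᵢ/kT = 0, 3.191, 4.505.
Z = Σ gᵢe^(−Eᵢ/kT) = 5·e^(−0) + 4·e^(−3.191) + 3·e^(−4.505) = 5.000 + 0.1645 + 0.03316 = 5.198.

Z = 5.2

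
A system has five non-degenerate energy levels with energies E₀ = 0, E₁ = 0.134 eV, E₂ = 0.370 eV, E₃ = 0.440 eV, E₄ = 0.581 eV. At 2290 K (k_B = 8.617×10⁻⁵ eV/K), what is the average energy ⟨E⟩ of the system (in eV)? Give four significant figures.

0.1113 eV

k_BT = 8.617×10⁻⁵ × 2290 K = 0.197329 eV.
Eᵢ/kT = 0, 0.679069, 1.87504, 2.22978, 2.94432.
Z = Σ e^(−Eᵢ/kT) = e^(−0) + e^(−0.679069) + e^(−1.87504) + e^(−2.22978) + e^(−2.94432) = 1.00000 + 0.507089 + 0.153349 + 0.107552 + 0.0526378 = 1.82063.
⟨E⟩ = Σ Eᵢ e^(−Eᵢ/kT) / Z = (0·1.00000 + 0.134·0.507089 + 0.370·0.153349 + 0.440·0.107552 + 0.581·0.0526378) / 1.82063 = 0.1113 eV.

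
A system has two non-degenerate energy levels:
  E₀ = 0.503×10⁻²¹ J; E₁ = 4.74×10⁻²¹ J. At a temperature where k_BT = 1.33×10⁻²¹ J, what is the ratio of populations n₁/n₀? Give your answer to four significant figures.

0.04135

n₁/n₀ = exp[−(E₁−E₀)/kT] = exp(−(4.237 ×10⁻²¹ J)/(1.33 ×10⁻²¹ J)) = exp(-3.18571) = 0.04135.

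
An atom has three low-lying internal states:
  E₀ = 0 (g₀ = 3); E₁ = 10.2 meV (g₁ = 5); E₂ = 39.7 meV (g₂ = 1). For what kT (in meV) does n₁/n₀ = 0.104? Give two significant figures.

n₁/n₀ = (g₁/g₀) exp[−(E₁−E₀)/kT] = 0.104.
⇒ (E₁−E₀)/kT = ln((5/3)/0.104) = ln(16.03) = 2.774.
kT = 10.2 meV / 2.774 = 3.7 meV.

3.7 meV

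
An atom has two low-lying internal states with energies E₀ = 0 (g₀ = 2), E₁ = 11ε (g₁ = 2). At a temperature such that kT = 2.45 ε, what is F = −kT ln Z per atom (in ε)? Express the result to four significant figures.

-1.726 ε

Eᵢ/kT = 0, 4.48980.
Z = Σ gᵢe^(−Eᵢ/kT) = 2·e^(−0) + 2·e^(−4.48980) = 2.00000 + 0.0224458 = 2.02245.
F = −kT ln Z = −2.45 × ln(2.02245) = −2.45 × 0.704310 = -1.726 ε.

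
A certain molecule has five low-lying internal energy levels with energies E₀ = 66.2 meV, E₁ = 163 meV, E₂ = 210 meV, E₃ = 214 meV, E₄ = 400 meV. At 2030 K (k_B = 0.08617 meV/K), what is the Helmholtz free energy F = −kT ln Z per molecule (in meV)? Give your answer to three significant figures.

-100 meV

k_BT = 0.08617 × 2030 K = 174.93 meV.
Eᵢ/kT = 0.37844, 0.93180, 1.2005, 1.2233, 2.2866.
Z = Σ e^(−Eᵢ/kT) = e^(−0.37844) + e^(−0.93180) + e^(−1.2005) + e^(−1.2233) + e^(−2.2866) = 0.68493 + 0.39384 + 0.30104 + 0.29426 + 0.10161 = 1.7757.
F = −kT ln Z = −174.93 × ln(1.7757) = −174.93 × 0.57419 = -100 meV.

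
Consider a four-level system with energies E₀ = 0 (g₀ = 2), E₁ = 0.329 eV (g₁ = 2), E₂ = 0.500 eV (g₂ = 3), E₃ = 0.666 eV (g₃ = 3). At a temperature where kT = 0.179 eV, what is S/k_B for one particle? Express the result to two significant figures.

1.5

Eᵢ/kT = 0, 1.838, 2.793, 3.721.
Z = Σ gᵢe^(−Eᵢ/kT) = 2·e^(−0) + 2·e^(−1.838) + 3·e^(−2.793) + 3·e^(−3.721) = 2.000 + 0.3183 + 0.1837 + 0.07263 = 2.575.
⟨E⟩ = Σ EᵢPᵢ = 0.09512 eV.
S/k_B = ln Z + ⟨E⟩/kT = ln(2.575) + 0.09512/0.179 = 0.9458 + 0.5314 = 1.5.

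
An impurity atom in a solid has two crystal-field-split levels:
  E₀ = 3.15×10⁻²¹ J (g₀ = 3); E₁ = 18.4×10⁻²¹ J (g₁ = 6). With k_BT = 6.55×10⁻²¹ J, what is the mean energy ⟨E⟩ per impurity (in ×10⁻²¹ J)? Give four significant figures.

5.638 ×10⁻²¹ J

Eᵢ/kT = 0.480916, 2.80916.
Z = Σ gᵢe^(−Eᵢ/kT) = 3·e^(−0.480916) + 6·e^(−2.80916) = 1.85465 + 0.361534 = 2.21618.
⟨E⟩ = Σ Eᵢ gᵢe^(−Eᵢ/kT) / Z = (3.15·1.85465 + 18.4·0.361534) / 2.21618 = 5.638 ×10⁻²¹ J.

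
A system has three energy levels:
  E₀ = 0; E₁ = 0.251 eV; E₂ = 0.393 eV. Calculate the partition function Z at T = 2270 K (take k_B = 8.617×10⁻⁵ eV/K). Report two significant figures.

Z = 1.4

k_BT = 8.617×10⁻⁵ × 2270 K = 0.1956 eV.
Eᵢ/kT = 0, 1.283, 2.009.
Z = Σ e^(−Eᵢ/kT) = e^(−0) + e^(−1.283) + e^(−2.009) = 1.000 + 0.2772 + 0.1341 = 1.411.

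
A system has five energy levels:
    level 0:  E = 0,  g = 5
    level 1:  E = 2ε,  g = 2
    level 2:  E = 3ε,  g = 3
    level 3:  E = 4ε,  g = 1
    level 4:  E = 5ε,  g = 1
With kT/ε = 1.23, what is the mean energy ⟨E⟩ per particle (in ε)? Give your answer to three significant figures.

Eᵢ/kT = 0, 1.6260, 2.4390, 3.2520, 4.0650.
Z = Σ gᵢe^(−Eᵢ/kT) = 5·e^(−0) + 2·e^(−1.6260) + 3·e^(−2.4390) + 1·e^(−3.2520) + 1·e^(−4.0650) = 5.0000 + 0.39343 + 0.26174 + 0.038697 + 0.017163 = 5.7110.
⟨E⟩ = Σ Eᵢ gᵢe^(−Eᵢ/kT) / Z = (0·5.0000 + 2·0.39343 + 3·0.26174 + 4·0.038697 + 5·0.017163) / 5.7110 = 0.317 ε.

0.317 ε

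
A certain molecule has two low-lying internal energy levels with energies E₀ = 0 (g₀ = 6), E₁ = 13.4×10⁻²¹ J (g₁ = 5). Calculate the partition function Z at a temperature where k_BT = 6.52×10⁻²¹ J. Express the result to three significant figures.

Eᵢ/kT = 0, 2.0552.
Z = Σ gᵢe^(−Eᵢ/kT) = 6·e^(−0) + 5·e^(−2.0552) = 6.0000 + 0.64034 = 6.6403.

Z = 6.64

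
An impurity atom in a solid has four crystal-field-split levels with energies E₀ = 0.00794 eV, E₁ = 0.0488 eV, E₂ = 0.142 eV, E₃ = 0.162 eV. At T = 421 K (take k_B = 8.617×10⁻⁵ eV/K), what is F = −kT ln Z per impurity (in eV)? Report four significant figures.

-0.003305 eV

k_BT = 8.617×10⁻⁵ × 421 K = 0.0362776 eV.
Eᵢ/kT = 0.218868, 1.34518, 3.91426, 4.46557.
Z = Σ e^(−Eᵢ/kT) = e^(−0.218868) + e^(−1.34518) + e^(−3.91426) + e^(−4.46557) = 0.803428 + 0.260493 + 0.0199553 + 0.0114981 = 1.09537.
F = −kT ln Z = −0.0362776 × ln(1.09537) = −0.0362776 × 0.0910922 = -0.003305 eV.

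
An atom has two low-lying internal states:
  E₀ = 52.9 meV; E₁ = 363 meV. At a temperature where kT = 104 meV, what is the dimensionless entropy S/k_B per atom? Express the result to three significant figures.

0.193

Eᵢ/kT = 0.50865, 3.4904.
Z = Σ e^(−Eᵢ/kT) = e^(−0.50865) + e^(−3.4904) = 0.60131 + 0.030489 = 0.63180.
⟨E⟩ = Σ EᵢPᵢ = 67.865 meV.
S/k_B = ln Z + ⟨E⟩/kT = ln(0.63180) + 67.865/104 = -0.45918 + 0.65255 = 0.193.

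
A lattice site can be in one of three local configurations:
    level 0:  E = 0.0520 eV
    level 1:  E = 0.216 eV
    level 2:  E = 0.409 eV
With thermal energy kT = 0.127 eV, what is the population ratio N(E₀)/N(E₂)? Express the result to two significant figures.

n₀/n₂ = exp[−(E₀−E₂)/kT] = exp(−(-0.3570 eV)/(0.127 eV)) = exp(2.811) = 17.

17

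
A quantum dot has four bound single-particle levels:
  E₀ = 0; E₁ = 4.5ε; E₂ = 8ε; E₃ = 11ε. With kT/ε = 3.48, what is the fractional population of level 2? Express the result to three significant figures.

Eᵢ/kT = 0, 1.2931, 2.2989, 3.1609.
Z = Σ e^(−Eᵢ/kT) = e^(−0) + e^(−1.2931) + e^(−2.2989) + e^(−3.1609) = 1.0000 + 0.27442 + 0.10037 + 0.042388 = 1.4172.
P₂ = e^(−E₂/kT) / Z = 0.10037/1.4172 = 0.0708.

0.0708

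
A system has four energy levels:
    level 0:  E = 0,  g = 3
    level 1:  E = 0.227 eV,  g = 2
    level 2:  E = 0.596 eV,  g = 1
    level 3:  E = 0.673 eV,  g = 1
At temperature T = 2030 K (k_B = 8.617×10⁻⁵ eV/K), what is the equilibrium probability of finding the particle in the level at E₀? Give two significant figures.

0.83

k_BT = 8.617×10⁻⁵ × 2030 K = 0.1749 eV.
Eᵢ/kT = 0, 1.298, 3.408, 3.848.
Z = Σ gᵢe^(−Eᵢ/kT) = 3·e^(−0) + 2·e^(−1.298) + 1·e^(−3.408) + 1·e^(−3.848) = 3.000 + 0.5462 + 0.03311 + 0.02132 = 3.601.
P₀ = g₀ e^(−E₀/kT) / Z = 3.000/3.601 = 0.83.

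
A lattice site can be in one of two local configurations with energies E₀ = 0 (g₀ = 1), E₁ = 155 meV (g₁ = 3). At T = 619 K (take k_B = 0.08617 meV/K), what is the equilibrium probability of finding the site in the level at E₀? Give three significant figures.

k_BT = 0.08617 × 619 K = 53.339 meV.
Eᵢ/kT = 0, 2.9059.
Z = Σ gᵢe^(−Eᵢ/kT) = 1·e^(−0) + 3·e^(−2.9059) = 1.0000 + 0.16410 = 1.1641.
P₀ = g₀ e^(−E₀/kT) / Z = 1.0000/1.1641 = 0.859.

0.859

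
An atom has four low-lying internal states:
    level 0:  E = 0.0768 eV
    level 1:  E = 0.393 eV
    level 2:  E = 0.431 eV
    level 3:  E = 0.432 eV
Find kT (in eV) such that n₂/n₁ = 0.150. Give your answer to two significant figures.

n₂/n₁ = exp[−(E₂−E₁)/kT] = 0.150.
⇒ (E₂−E₁)/kT = ln(1/0.150) = ln(6.667) = 1.897.
kT = 0.038 eV / 1.897 = 0.020 eV.

0.020 eV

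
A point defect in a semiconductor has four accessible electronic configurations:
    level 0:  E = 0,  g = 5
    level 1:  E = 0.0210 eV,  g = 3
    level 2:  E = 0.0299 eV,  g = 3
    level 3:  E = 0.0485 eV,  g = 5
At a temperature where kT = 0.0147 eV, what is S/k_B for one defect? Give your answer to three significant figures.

2.23

Eᵢ/kT = 0, 1.4286, 2.0340, 3.2993.
Z = Σ gᵢe^(−Eᵢ/kT) = 5·e^(−0) + 3·e^(−1.4286) + 3·e^(−2.0340) + 5·e^(−3.2993) = 5.0000 + 0.71893 + 0.39243 + 0.18454 = 6.2959.
⟨E⟩ = Σ EᵢPᵢ = 0.0056833 eV.
S/k_B = ln Z + ⟨E⟩/kT = ln(6.2959) + 0.0056833/0.0147 = 1.8399 + 0.38662 = 2.23.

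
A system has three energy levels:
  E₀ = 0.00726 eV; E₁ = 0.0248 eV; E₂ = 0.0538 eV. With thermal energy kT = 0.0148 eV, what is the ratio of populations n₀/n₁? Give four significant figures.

n₀/n₁ = exp[−(E₀−E₁)/kT] = exp(−(-0.01754 eV)/(0.0148 eV)) = exp(1.18514) = 3.271.

3.271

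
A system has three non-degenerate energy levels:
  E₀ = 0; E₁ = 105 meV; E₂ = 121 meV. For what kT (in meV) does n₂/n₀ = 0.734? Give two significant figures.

390 meV

n₂/n₀ = exp[−(E₂−E₀)/kT] = 0.734.
⇒ (E₂−E₀)/kT = ln(1/0.734) = ln(1.362) = 0.3090.
kT = 121 meV / 0.3090 = 390 meV.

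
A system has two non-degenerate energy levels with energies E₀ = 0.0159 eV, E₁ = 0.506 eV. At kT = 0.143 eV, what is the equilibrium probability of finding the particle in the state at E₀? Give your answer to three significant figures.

0.969

Eᵢ/kT = 0.11119, 3.5385.
Z = Σ e^(−Eᵢ/kT) = e^(−0.11119) + e^(−3.5385) = 0.89477 + 0.029057 = 0.92383.
P₀ = e^(−E₀/kT) / Z = 0.89477/0.92383 = 0.969.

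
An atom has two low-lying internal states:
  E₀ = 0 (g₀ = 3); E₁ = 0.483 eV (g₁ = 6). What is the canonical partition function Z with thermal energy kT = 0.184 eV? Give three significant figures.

Eᵢ/kT = 0, 2.6250.
Z = Σ gᵢe^(−Eᵢ/kT) = 3·e^(−0) + 6·e^(−2.6250) = 3.0000 + 0.43464 = 3.4346.

Z = 3.43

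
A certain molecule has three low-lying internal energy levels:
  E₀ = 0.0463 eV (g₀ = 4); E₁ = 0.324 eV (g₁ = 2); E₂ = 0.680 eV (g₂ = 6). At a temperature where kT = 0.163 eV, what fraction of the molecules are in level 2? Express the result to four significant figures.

Eᵢ/kT = 0.284049, 1.98773, 4.17178.
Z = Σ gᵢe^(−Eᵢ/kT) = 4·e^(−0.284049) + 2·e^(−1.98773) + 6·e^(−4.17178) = 3.01092 + 0.274012 + 0.0925487 = 3.37748.
P₂ = g₂ e^(−E₂/kT) / Z = 0.0925487/3.37748 = 0.02740.

0.02740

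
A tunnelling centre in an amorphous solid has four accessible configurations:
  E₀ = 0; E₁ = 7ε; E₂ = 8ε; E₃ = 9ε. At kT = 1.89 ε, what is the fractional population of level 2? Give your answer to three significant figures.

Eᵢ/kT = 0, 3.7037, 4.2328, 4.7619.
Z = Σ e^(−Eᵢ/kT) = e^(−0) + e^(−3.7037) + e^(−4.2328) + e^(−4.7619) = 1.0000 + 0.024632 + 0.014512 + 0.0085494 = 1.0477.
P₂ = e^(−E₂/kT) / Z = 0.014512/1.0477 = 0.0139.

0.0139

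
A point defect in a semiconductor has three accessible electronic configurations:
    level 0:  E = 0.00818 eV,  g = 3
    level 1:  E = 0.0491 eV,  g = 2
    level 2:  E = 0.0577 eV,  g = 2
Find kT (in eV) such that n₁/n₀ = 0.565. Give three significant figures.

0.247 eV

n₁/n₀ = (g₁/g₀) exp[−(E₁−E₀)/kT] = 0.565.
⇒ (E₁−E₀)/kT = ln((2/3)/0.565) = ln(1.1799) = 0.16543.
kT = 0.04092 eV / 0.16543 = 0.247 eV.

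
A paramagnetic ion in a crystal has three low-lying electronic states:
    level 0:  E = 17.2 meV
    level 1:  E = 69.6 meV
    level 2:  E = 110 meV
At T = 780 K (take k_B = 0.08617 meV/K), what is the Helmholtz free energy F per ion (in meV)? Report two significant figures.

-19 meV

k_BT = 0.08617 × 780 K = 67.21 meV.
Eᵢ/kT = 0.2559, 1.036, 1.637.
Z = Σ e^(−Eᵢ/kT) = e^(−0.2559) + e^(−1.036) + e^(−1.637) = 0.7742 + 0.3549 + 0.1946 = 1.324.
F = −kT ln Z = −67.21 × ln(1.324) = −67.21 × 0.2807 = -19 meV.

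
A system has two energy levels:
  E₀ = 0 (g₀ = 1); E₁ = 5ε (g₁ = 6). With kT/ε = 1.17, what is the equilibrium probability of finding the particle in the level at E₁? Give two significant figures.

0.077

Eᵢ/kT = 0, 4.274.
Z = Σ gᵢe^(−Eᵢ/kT) = 1·e^(−0) + 6·e^(−4.274) = 1.000 + 0.08356 = 1.084.
P₁ = g₁ e^(−E₁/kT) / Z = 0.08356/1.084 = 0.077.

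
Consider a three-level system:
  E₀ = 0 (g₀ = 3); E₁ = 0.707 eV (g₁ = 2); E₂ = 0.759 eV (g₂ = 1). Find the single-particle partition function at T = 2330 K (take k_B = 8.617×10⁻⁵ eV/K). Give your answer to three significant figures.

k_BT = 8.617×10⁻⁵ × 2330 K = 0.20078 eV.
Eᵢ/kT = 0, 3.5213, 3.7803.
Z = Σ gᵢe^(−Eᵢ/kT) = 3·e^(−0) + 2·e^(−3.5213) + 1·e^(−3.7803) = 3.0000 + 0.059122 + 0.022816 = 3.0819.

Z = 3.08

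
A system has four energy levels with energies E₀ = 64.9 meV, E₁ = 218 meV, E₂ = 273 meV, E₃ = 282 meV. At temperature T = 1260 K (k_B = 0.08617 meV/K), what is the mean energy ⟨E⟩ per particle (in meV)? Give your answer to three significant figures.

129 meV

k_BT = 0.08617 × 1260 K = 108.57 meV.
Eᵢ/kT = 0.59777, 2.0079, 2.5145, 2.5974.
Z = Σ e^(−Eᵢ/kT) = e^(−0.59777) + e^(−2.0079) + e^(−2.5145) + e^(−2.5974) = 0.55004 + 0.13427 + 0.080903 + 0.074467 = 0.83968.
⟨E⟩ = Σ Eᵢ e^(−Eᵢ/kT) / Z = (64.9·0.55004 + 218·0.13427 + 273·0.080903 + 282·0.074467) / 0.83968 = 129 meV.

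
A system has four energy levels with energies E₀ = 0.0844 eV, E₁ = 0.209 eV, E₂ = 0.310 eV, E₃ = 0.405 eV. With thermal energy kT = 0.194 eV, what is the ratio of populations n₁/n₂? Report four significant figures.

n₁/n₂ = exp[−(E₁−E₂)/kT] = exp(−(-0.101 eV)/(0.194 eV)) = exp(0.520619) = 1.683.

1.683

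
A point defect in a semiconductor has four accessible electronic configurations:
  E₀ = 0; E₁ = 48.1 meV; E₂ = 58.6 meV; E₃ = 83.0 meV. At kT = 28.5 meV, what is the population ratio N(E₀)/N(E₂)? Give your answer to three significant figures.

7.82

n₀/n₂ = exp[−(E₀−E₂)/kT] = exp(−(-58.6 meV)/(28.5 meV)) = exp(2.0561) = 7.82.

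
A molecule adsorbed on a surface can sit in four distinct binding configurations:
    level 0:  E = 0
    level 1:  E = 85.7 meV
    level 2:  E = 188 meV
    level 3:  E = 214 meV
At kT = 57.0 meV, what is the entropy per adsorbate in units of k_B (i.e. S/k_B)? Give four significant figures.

0.6731

Eᵢ/kT = 0, 1.50351, 3.29825, 3.75439.
Z = Σ e^(−Eᵢ/kT) = e^(−0) + e^(−1.50351) + e^(−3.29825) + e^(−3.75439) = 1.00000 + 0.222348 + 0.0369478 + 0.0234147 = 1.28271.
⟨E⟩ = Σ EᵢPᵢ = 24.1771 meV.
S/k_B = ln Z + ⟨E⟩/kT = ln(1.28271) + 24.1771/57.0 = 0.248975 + 0.424160 = 0.6731.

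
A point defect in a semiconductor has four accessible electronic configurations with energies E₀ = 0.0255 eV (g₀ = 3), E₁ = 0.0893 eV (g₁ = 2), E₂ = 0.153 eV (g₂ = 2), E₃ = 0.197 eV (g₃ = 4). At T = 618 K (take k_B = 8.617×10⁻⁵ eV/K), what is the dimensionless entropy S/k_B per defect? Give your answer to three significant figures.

1.80

k_BT = 8.617×10⁻⁵ × 618 K = 0.053253 eV.
Eᵢ/kT = 0.47885, 1.6769, 2.8731, 3.6993.
Z = Σ gᵢe^(−Eᵢ/kT) = 3·e^(−0.47885) + 2·e^(−1.6769) + 2·e^(−2.8731) + 4·e^(−3.6993) = 1.8585 + 0.37391 + 0.11305 + 0.098963 = 2.4444.
⟨E⟩ = Σ EᵢPᵢ = 0.048099 eV.
S/k_B = ln Z + ⟨E⟩/kT = ln(2.4444) + 0.048099/0.053253 = 0.89380 + 0.90322 = 1.80.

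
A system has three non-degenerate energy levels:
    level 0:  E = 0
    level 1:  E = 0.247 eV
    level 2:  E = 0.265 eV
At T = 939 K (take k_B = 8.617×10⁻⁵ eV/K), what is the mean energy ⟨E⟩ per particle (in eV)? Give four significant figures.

k_BT = 8.617×10⁻⁵ × 939 K = 0.0809136 eV.
Eᵢ/kT = 0, 3.05264, 3.27510.
Z = Σ e^(−Eᵢ/kT) = e^(−0) + e^(−3.05264) + e^(−3.27510) = 1.00000 + 0.0472341 + 0.0378131 = 1.08505.
⟨E⟩ = Σ Eᵢ e^(−Eᵢ/kT) / Z = (0·1.00000 + 0.247·0.0472341 + 0.265·0.0378131) / 1.08505 = 0.01999 eV.

0.01999 eV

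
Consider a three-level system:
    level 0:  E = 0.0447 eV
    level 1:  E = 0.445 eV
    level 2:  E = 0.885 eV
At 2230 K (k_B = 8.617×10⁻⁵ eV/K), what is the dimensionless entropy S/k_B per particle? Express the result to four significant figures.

k_BT = 8.617×10⁻⁵ × 2230 K = 0.192159 eV.
Eᵢ/kT = 0.232620, 2.31579, 4.60556.
Z = Σ e^(−Eᵢ/kT) = e^(−0.232620) + e^(−2.31579) + e^(−4.60556) = 0.792455 + 0.0986882 + 0.00999610 = 0.901139.
⟨E⟩ = Σ EᵢPᵢ = 0.0978601 eV.
S/k_B = ln Z + ⟨E⟩/kT = ln(0.901139) + 0.0978601/0.192159 = -0.104096 + 0.509266 = 0.4052.

0.4052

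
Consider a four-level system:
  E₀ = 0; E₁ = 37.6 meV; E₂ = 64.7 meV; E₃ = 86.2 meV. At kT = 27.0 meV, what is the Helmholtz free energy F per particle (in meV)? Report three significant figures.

Eᵢ/kT = 0, 1.3926, 2.3963, 3.1926.
Z = Σ e^(−Eᵢ/kT) = e^(−0) + e^(−1.3926) + e^(−2.3963) + e^(−3.1926) = 1.0000 + 0.24843 + 0.091054 + 0.041065 = 1.3805.
F = −kT ln Z = −27.0 × ln(1.3805) = −27.0 × 0.32245 = -8.71 meV.

-8.71 meV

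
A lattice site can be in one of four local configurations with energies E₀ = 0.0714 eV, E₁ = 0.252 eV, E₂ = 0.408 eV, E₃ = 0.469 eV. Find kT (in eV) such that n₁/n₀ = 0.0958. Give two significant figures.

0.077 eV

n₁/n₀ = exp[−(E₁−E₀)/kT] = 0.0958.
⇒ (E₁−E₀)/kT = ln(1/0.0958) = ln(10.44) = 2.346.
kT = 0.1806 eV / 2.346 = 0.077 eV.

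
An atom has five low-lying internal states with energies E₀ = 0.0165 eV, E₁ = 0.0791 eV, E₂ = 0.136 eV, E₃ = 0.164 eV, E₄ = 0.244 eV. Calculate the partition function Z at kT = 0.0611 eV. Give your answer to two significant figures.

Z = 1.2

Eᵢ/kT = 0.2700, 1.295, 2.226, 2.684, 3.993.
Z = Σ e^(−Eᵢ/kT) = e^(−0.2700) + e^(−1.295) + e^(−2.226) + e^(−2.684) + e^(−3.993) = 0.7634 + 0.2739 + 0.1080 + 0.06829 + 0.01844 = 1.232.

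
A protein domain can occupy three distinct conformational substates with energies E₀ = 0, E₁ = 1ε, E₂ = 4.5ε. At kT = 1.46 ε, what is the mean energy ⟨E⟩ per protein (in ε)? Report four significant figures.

Eᵢ/kT = 0, 0.684932, 3.08219.
Z = Σ e^(−Eᵢ/kT) = e^(−0) + e^(−0.684932) + e^(−3.08219) = 1.00000 + 0.504125 + 0.0458587 = 1.54998.
⟨E⟩ = Σ Eᵢ e^(−Eᵢ/kT) / Z = (0·1.00000 + 1·0.504125 + 4.5·0.0458587) / 1.54998 = 0.4584 ε.

0.4584 ε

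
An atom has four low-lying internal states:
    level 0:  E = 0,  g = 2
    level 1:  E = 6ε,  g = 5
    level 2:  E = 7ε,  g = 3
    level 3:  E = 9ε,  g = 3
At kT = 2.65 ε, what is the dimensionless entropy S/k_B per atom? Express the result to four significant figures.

Eᵢ/kT = 0, 2.26415, 2.64151, 3.39623.
Z = Σ gᵢe^(−Eᵢ/kT) = 2·e^(−0) + 5·e^(−2.26415) + 3·e^(−2.64151) + 3·e^(−3.39623) = 2.00000 + 0.519592 + 0.213761 + 0.100498 = 2.83385.
⟨E⟩ = Σ EᵢPᵢ = 1.94730 ε.
S/k_B = ln Z + ⟨E⟩/kT = ln(2.83385) + 1.94730/2.65 = 1.04164 + 0.734830 = 1.776.

1.776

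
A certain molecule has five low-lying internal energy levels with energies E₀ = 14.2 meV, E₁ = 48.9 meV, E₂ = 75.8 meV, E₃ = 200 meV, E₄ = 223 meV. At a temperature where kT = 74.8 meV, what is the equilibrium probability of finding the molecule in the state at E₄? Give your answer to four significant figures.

0.02772

Eᵢ/kT = 0.189840, 0.653743, 1.01337, 2.67380, 2.98128.
Z = Σ e^(−Eᵢ/kT) = e^(−0.189840) + e^(−0.653743) + e^(−1.01337) + e^(−2.67380) + e^(−2.98128) = 0.827091 + 0.520095 + 0.362994 + 0.0689896 + 0.0507279 = 1.82990.
P₄ = e^(−E₄/kT) / Z = 0.0507279/1.82990 = 0.02772.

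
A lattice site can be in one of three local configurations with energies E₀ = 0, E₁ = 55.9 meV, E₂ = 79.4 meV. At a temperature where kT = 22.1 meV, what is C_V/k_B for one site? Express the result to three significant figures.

Eᵢ/kT = 0, 2.5294, 3.5928.
Z = Σ e^(−Eᵢ/kT) = e^(−0) + e^(−2.5294) + e^(−3.5928) = 1.0000 + 0.079707 + 0.027521 = 1.1072.
⟨E⟩ = 5.9978 meV, ⟨E²⟩ = 381.66 meV².
C_V/k_B = (⟨E²⟩ − ⟨E⟩²)/(kT)² = (381.66 − 35.974)/488.41 = 0.708.

0.708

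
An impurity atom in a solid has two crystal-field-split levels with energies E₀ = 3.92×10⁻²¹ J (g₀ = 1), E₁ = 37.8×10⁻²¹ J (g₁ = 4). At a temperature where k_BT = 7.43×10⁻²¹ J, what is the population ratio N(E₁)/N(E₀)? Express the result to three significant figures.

0.0419

n₁/n₀ = (g₁/g₀) exp[−(E₁−E₀)/kT] = (4/1) × exp(−(33.88 ×10⁻²¹ J)/(7.43 ×10⁻²¹ J)) = (4/1) × exp(-4.5599) = 0.0419.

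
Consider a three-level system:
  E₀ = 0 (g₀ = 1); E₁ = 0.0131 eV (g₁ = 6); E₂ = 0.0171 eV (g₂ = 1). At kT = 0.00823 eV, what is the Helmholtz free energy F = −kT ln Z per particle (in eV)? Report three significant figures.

-0.00702 eV

Eᵢ/kT = 0, 1.5917, 2.0778.
Z = Σ gᵢe^(−Eᵢ/kT) = 1·e^(−0) + 6·e^(−1.5917) + 1·e^(−2.0778) = 1.0000 + 1.2215 + 0.12521 = 2.3467.
F = −kT ln Z = −0.00823 × ln(2.3467) = −0.00823 × 0.85301 = -0.00702 eV.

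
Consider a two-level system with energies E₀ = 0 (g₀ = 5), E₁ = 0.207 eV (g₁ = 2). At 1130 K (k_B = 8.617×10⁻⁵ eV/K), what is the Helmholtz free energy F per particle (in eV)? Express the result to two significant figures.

k_BT = 8.617×10⁻⁵ × 1130 K = 0.09737 eV.
Eᵢ/kT = 0, 2.126.
Z = Σ gᵢe^(−Eᵢ/kT) = 5·e^(−0) + 2·e^(−2.126) = 5.000 + 0.2386 = 5.239.
F = −kT ln Z = −0.09737 × ln(5.239) = −0.09737 × 1.656 = -0.16 eV.

-0.16 eV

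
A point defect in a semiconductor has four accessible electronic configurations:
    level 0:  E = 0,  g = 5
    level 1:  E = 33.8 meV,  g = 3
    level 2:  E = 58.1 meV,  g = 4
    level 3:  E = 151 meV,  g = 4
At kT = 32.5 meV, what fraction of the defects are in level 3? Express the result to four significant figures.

0.005673

Eᵢ/kT = 0, 1.04000, 1.78769, 4.64615.
Z = Σ gᵢe^(−Eᵢ/kT) = 5·e^(−0) + 3·e^(−1.04000) + 4·e^(−1.78769) + 4·e^(−4.64615) = 5.00000 + 1.06036 + 0.669385 + 0.0383939 = 6.76814.
P₃ = g₃ e^(−E₃/kT) / Z = 0.0383939/6.76814 = 0.005673.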